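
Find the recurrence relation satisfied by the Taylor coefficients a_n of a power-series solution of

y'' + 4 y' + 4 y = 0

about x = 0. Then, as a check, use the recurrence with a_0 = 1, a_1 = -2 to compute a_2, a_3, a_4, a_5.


Substitute y = sum_n a_n x^n.
y''(x) has coefficient (n+2)(n+1) a_{n+2} at x^n;
4 y'(x) has coefficient 4 (n+1) a_{n+1} at x^n;
4 y(x) has coefficient 4 a_n at x^n.
Matching x^n: (n+2)(n+1) a_{n+2} + 4 (n+1) a_{n+1} + 4 a_n = 0.
Thus a_{n+2} = [-4 (n+1) a_{n+1} - 4 a_n] / ((n+1)(n+2)).

Check with a_0 = 1, a_1 = -2 (apply the recurrence for n = 0, 1, 2, 3): a_0 = 1, a_1 = -2, a_2 = 2, a_3 = -4/3, a_4 = 2/3, a_5 = -4/15.

a_(n+2) = [-4 (n+1) a_(n+1) - 4 a_n] / ((n+1)(n+2)); check: a_0 = 1, a_1 = -2, a_2 = 2, a_3 = -4/3, a_4 = 2/3, a_5 = -4/15


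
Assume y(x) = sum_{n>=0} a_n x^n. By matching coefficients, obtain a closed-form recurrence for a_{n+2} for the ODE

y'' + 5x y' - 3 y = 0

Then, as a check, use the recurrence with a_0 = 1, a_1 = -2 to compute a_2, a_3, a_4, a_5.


Substitute y = sum_n a_n x^n.
y''(x) has coefficient (n+2)(n+1) a_{n+2} at x^n;
5 x y'(x) has coefficient 5 n a_n at x^n (shift);
-3 y(x) has coefficient -3 a_n at x^n.
Matching x^n: (n+2)(n+1) a_{n+2} + (5n - 3) a_n = 0.
Thus a_{n+2} = (-5n + 3) / ((n+1)(n+2)) * a_n.

Check with a_0 = 1, a_1 = -2 (apply the recurrence for n = 0, 1, 2, 3): a_0 = 1, a_1 = -2, a_2 = 3/2, a_3 = 2/3, a_4 = -7/8, a_5 = -2/5.

a_(n+2) = (-5n + 3) / ((n+1)(n+2)) * a_n; check: a_0 = 1, a_1 = -2, a_2 = 3/2, a_3 = 2/3, a_4 = -7/8, a_5 = -2/5


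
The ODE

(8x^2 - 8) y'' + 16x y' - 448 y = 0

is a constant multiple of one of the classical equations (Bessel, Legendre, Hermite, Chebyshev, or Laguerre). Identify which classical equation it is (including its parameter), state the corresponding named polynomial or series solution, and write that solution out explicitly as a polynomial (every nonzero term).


All three coefficients share the factor -8; dividing through by -8 gives  (1 - x^2) y'' - 2x y' + 56 y = 0.
This matches the Legendre equation (1 - x^2) y'' - 2x y' + n(n+1) y = 0 (note the -2x y' term) with n(n+1) = 56, so n = 7; the polynomial solution is P_7(x).
With y = sum_k a_k x^k, matching x^k gives (k+2)(k+1) a_{k+2} = [k(k+1) - n(n+1)] a_k = (k - 7)(k + 8) a_k. The right side vanishes at k = 7, so the series with the parity of 7 terminates at degree 7.
Standard normalization (P_n(1) = 1): leading coefficient (2n)!/(2^n (n!)^2) = 87178291200/(128*25401600) = 429/16, so a_7 = 429/16. Work downward with a_k = (k+1)(k+2) a_{k+2} / ((k - 7)(k + 8)):
  a_5 = (6)(7)(429/16) / ((5 - 7)(5 + 8)) = (9009/8)/(-26) = -693/16
  a_3 = (4)(5)(-693/16) / ((3 - 7)(3 + 8)) = (-3465/4)/(-44) = 315/16
  a_1 = (2)(3)(315/16) / ((1 - 7)(1 + 8)) = (945/8)/(-54) = -35/16
Hence P_7(x) = 429 x^7/16 - 693 x^5/16 + 315 x^3/16 - 35 x/16.

P_7(x); series = 429 x^7/16 - 693 x^5/16 + 315 x^3/16 - 35 x/16


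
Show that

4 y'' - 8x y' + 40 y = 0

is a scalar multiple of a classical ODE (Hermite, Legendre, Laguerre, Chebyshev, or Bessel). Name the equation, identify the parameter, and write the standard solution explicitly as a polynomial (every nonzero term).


All three coefficients share the factor 4; dividing through by 4 gives  y'' - 2x y' + 10 y = 0.
This matches the Hermite equation y'' - 2x y' + 2n y = 0 with 2n = 10, so n = 5; the polynomial solution is H_5(x).
With y = sum_k a_k x^k, matching x^k gives (k+2)(k+1) a_{k+2} = 2(k - n) a_k = 2(k - 5) a_k. The right side vanishes at k = 5, so the series with the parity of 5 terminates at degree 5.
Standard normalization: leading coefficient of H_n is 2^n, so a_5 = 2^5 = 32. Work downward with a_k = (k+1)(k+2) a_{k+2} / (2(k - n)):
  a_3 = (4)(5)(32) / (2(3 - 5)) = 640/(-4) = -160
  a_1 = (2)(3)(-160) / (2(1 - 5)) = -960/(-8) = 120
Hence H_5(x) = 32 x^5 - 160 x^3 + 120 x.

H_5(x); series = 32 x^5 - 160 x^3 + 120 x


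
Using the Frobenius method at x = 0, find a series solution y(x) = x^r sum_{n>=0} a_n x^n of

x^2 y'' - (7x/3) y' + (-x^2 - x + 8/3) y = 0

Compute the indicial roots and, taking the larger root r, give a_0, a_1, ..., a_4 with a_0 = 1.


Write in Frobenius form y'' + (p(x)/x) y' + (q(x)/x^2) y = 0:
  p(x) = -7/3,  q(x) = -x^2 - x + 8/3.
Indicial equation: r(r-1) + (-7/3) r + (8/3) = 0 -> roots r_1 = 2, r_2 = 4/3.
Take r = r_1 = 2. Let y(x) = x^r sum_{n>=0} a_n x^n with a_0 = 1.
Substitute y = x^r sum a_n x^n and match x^{r+n}. The recurrence is
  D(n) a_n - 1 a_{n-1} - 1 a_{n-2} = 0,  where D(n) = (r+n)(r+n-1) + (-7/3)(r+n) + (8/3).
  a_n = [1 a_{n-1} + 1 a_{n-2}] / D(n).
Since the indicial polynomial factors as (r - r_1)(r - r_2), D(n) = (r_1 + n - r_1)(r_1 + n - r_2) = n(n + 2/3).
Evaluating step by step (a_0 = 1):
  n = 1: D(1) = 1(1 + 2/3) = 5/3; numerator = 1(1) = 1; a_1 = (1)/(5/3) = 3/5
  n = 2: D(2) = 2(2 + 2/3) = 16/3; numerator = 1(3/5) + 1(1) = 8/5; a_2 = (8/5)/(16/3) = 3/10
  n = 3: D(3) = 3(3 + 2/3) = 11; numerator = 1(3/10) + 1(3/5) = 9/10; a_3 = (9/10)/(11) = 9/110
  n = 4: D(4) = 4(4 + 2/3) = 56/3; numerator = 1(9/110) + 1(3/10) = 21/55; a_4 = (21/55)/(56/3) = 9/440

r = 2; a_0 = 1; a_1 = 3/5; a_2 = 3/10; a_3 = 9/110; a_4 = 9/440


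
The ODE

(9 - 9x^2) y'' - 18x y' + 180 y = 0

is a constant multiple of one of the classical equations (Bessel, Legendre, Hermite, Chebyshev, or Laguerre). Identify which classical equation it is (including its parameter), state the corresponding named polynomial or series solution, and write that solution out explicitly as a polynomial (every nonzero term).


All three coefficients share the factor 9; dividing through by 9 gives  (1 - x^2) y'' - 2x y' + 20 y = 0.
This matches the Legendre equation (1 - x^2) y'' - 2x y' + n(n+1) y = 0 (note the -2x y' term) with n(n+1) = 20, so n = 4; the polynomial solution is P_4(x).
With y = sum_k a_k x^k, matching x^k gives (k+2)(k+1) a_{k+2} = [k(k+1) - n(n+1)] a_k = (k - 4)(k + 5) a_k. The right side vanishes at k = 4, so the series with the parity of 4 terminates at degree 4.
Standard normalization (P_n(1) = 1): leading coefficient (2n)!/(2^n (n!)^2) = 40320/(16*576) = 35/8, so a_4 = 35/8. Work downward with a_k = (k+1)(k+2) a_{k+2} / ((k - 4)(k + 5)):
  a_2 = (3)(4)(35/8) / ((2 - 4)(2 + 5)) = (105/2)/(-14) = -15/4
  a_0 = (1)(2)(-15/4) / ((0 - 4)(0 + 5)) = (-15/2)/(-20) = 3/8
Hence P_4(x) = 35 x^4/8 - 15 x^2/4 + 3/8.

P_4(x); series = 35 x^4/8 - 15 x^2/4 + 3/8


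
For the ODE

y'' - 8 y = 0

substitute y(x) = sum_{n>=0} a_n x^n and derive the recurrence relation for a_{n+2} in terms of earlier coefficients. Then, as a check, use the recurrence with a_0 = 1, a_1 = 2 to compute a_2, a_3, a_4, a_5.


Substitute y = sum_n a_n x^n into y'' + (const) y = 0.
y''(x) = sum_{n>=0} (n+2)(n+1) a_{n+2} x^n.
The ODE becomes sum_n [(n+2)(n+1) a_{n+2} - 8 a_n] x^n = 0.
Setting each coefficient to zero gives the recurrence:
  (n+2)(n+1) a_{n+2} - 8 a_n = 0,
  a_{n+2} = 8 / ((n+1)(n+2)) a_n.

Check with a_0 = 1, a_1 = 2 (apply the recurrence for n = 0, 1, 2, 3): a_0 = 1, a_1 = 2, a_2 = 4, a_3 = 8/3, a_4 = 8/3, a_5 = 16/15.

a_{n+2} = 8/((n+1)(n+2)) * a_n; check: a_0 = 1, a_1 = 2, a_2 = 4, a_3 = 8/3, a_4 = 8/3, a_5 = 16/15


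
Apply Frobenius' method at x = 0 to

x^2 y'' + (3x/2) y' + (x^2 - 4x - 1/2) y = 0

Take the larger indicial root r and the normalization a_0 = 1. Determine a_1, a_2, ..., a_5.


Write in Frobenius form y'' + (p(x)/x) y' + (q(x)/x^2) y = 0:
  p(x) = 3/2,  q(x) = x^2 - 4x - 1/2.
Indicial equation: r(r-1) + (3/2) r + (-1/2) = 0 -> roots r_1 = 1/2, r_2 = -1.
Take r = r_1 = 1/2. Let y(x) = x^r sum_{n>=0} a_n x^n with a_0 = 1.
Substitute y = x^r sum a_n x^n and match x^{r+n}. The recurrence is
  D(n) a_n - 4 a_{n-1} + 1 a_{n-2} = 0,  where D(n) = (r+n)(r+n-1) + (3/2)(r+n) + (-1/2).
  a_n = [4 a_{n-1} - 1 a_{n-2}] / D(n).
Since the indicial polynomial factors as (r - r_1)(r - r_2), D(n) = (r_1 + n - r_1)(r_1 + n - r_2) = n(n + 3/2).
Evaluating step by step (a_0 = 1):
  n = 1: D(1) = 1(1 + 3/2) = 5/2; numerator = 4(1) = 4; a_1 = (4)/(5/2) = 8/5
  n = 2: D(2) = 2(2 + 3/2) = 7; numerator = 4(8/5) - 1(1) = 27/5; a_2 = (27/5)/(7) = 27/35
  n = 3: D(3) = 3(3 + 3/2) = 27/2; numerator = 4(27/35) - 1(8/5) = 52/35; a_3 = (52/35)/(27/2) = 104/945
  n = 4: D(4) = 4(4 + 3/2) = 22; numerator = 4(104/945) - 1(27/35) = -313/945; a_4 = (-313/945)/(22) = -313/20790
  n = 5: D(5) = 5(5 + 3/2) = 65/2; numerator = 4(-313/20790) - 1(104/945) = -118/693; a_5 = (-118/693)/(65/2) = -236/45045

r = 1/2; a_0 = 1; a_1 = 8/5; a_2 = 27/35; a_3 = 104/945; a_4 = -313/20790; a_5 = -236/45045


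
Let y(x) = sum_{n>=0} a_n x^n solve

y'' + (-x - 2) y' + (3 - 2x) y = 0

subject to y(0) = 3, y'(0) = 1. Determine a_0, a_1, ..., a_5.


Ansatz: y(x) = sum_{n>=0} a_n x^n, so y'(x) = sum_{n>=1} n a_n x^(n-1) and y''(x) = sum_{n>=2} n(n-1) a_n x^(n-2).
Substitute into P(x) y'' + Q(x) y' + R(x) y = 0 with P(x) = 1, Q(x) = -x - 2, R(x) = 3 - 2x, and match powers of x.
Initial conditions: a_0 = 3, a_1 = 1.
Setting the coefficient of each power of x to zero and solving order by order (substituting the coefficients already found):
  x^0: 2 a_2 - 2 a_1 + 3 a_0 = 0  ->  2 a_2 = 2 a_1 - 3 a_0 = -7  ->  a_2 = -7/2
  x^1: 6 a_3 - 4 a_2 + 2 a_1 - 2 a_0 = 0  ->  6 a_3 = 4 a_2 - 2 a_1 + 2 a_0 = -10  ->  a_3 = -5/3
  x^2: 12 a_4 - 6 a_3 + a_2 - 2 a_1 = 0  ->  12 a_4 = 6 a_3 - a_2 + 2 a_1 = -9/2  ->  a_4 = -3/8
  x^3: 20 a_5 - 8 a_4 - 2 a_2 = 0  ->  20 a_5 = 8 a_4 + 2 a_2 = -10  ->  a_5 = -1/2
Truncated series: y(x) = 3 + x - (7/2) x^2 - (5/3) x^3 - (3/8) x^4 - (1/2) x^5 + O(x^6).

a_0 = 3; a_1 = 1; a_2 = -7/2; a_3 = -5/3; a_4 = -3/8; a_5 = -1/2


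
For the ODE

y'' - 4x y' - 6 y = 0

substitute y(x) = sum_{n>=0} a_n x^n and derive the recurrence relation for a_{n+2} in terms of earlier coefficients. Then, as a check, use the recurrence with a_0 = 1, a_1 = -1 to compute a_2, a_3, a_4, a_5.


Substitute y = sum_n a_n x^n.
y''(x) has coefficient (n+2)(n+1) a_{n+2} at x^n;
-4 x y'(x) has coefficient -4 n a_n at x^n (shift);
-6 y(x) has coefficient -6 a_n at x^n.
Matching x^n: (n+2)(n+1) a_{n+2} + (-4n - 6) a_n = 0.
Thus a_{n+2} = (4n + 6) / ((n+1)(n+2)) * a_n.

Check with a_0 = 1, a_1 = -1 (apply the recurrence for n = 0, 1, 2, 3): a_0 = 1, a_1 = -1, a_2 = 3, a_3 = -5/3, a_4 = 7/2, a_5 = -3/2.

a_(n+2) = (4n + 6) / ((n+1)(n+2)) * a_n; check: a_0 = 1, a_1 = -1, a_2 = 3, a_3 = -5/3, a_4 = 7/2, a_5 = -3/2


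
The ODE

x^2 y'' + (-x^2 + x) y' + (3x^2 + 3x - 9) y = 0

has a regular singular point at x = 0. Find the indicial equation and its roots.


Divide by x^2 to reach normal form y'' + P_1(x) y' + P_2(x) y = 0 with P_1(x) = -1 + 1/x and P_2(x) = 3 + 3/x - 9/x^2.
x = 0 is a singular point because the y'-coefficient -1 + 1/x has a pole at x = 0 and the y-coefficient 3 + 3/x - 9/x^2 has a pole at x = 0.
It is a regular singular point because x P_1(x) = p(x) = 1 - x and x^2 P_2(x) = q(x) = 3x^2 + 3x - 9 are polynomials, hence analytic at x = 0.
p(0) = 1,  q(0) = -9.
Indicial equation: r(r-1) + p(0) r + q(0) = 0, i.e. r^2 + (p(0) - 1) r + q(0) = 0, i.e. r^2 - 9 = 0.
Discriminant: (0)^2 - 4(-9) = 36, so r = (0 ± 6)/2.
Solving: r_1 = 3, r_2 = -3.

indicial: r^2 - 9 = 0; roots r_1 = 3, r_2 = -3


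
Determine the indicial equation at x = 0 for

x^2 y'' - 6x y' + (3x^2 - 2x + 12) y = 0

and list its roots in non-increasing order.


Divide by x^2 to reach normal form y'' + P_1(x) y' + P_2(x) y = 0 with P_1(x) = -6/x and P_2(x) = 3 - 2/x + 12/x^2.
x = 0 is a singular point because the y'-coefficient -6/x has a pole at x = 0 and the y-coefficient 3 - 2/x + 12/x^2 has a pole at x = 0.
It is a regular singular point because x P_1(x) = p(x) = -6 and x^2 P_2(x) = q(x) = 3x^2 - 2x + 12 are polynomials, hence analytic at x = 0.
p(0) = -6,  q(0) = 12.
Indicial equation: r(r-1) + p(0) r + q(0) = 0, i.e. r^2 + (p(0) - 1) r + q(0) = 0, i.e. r^2 - 7 r + 12 = 0.
Discriminant: (-7)^2 - 4(12) = 1, so r = (7 ± 1)/2.
Solving: r_1 = 4, r_2 = 3.

indicial: r^2 - 7 r + 12 = 0; roots r_1 = 4, r_2 = 3


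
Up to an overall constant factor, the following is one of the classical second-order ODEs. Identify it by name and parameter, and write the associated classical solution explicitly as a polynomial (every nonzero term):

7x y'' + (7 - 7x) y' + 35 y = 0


All three coefficients share the factor 7; dividing through by 7 gives  x y'' + (1 - x) y' + 5 y = 0.
This matches the Laguerre equation x y'' + (1 - x) y' + n y = 0 with n = 5; the polynomial solution is L_5(x).
With y = sum_k a_k x^k, matching x^k gives (k+1)k a_{k+1} + (k+1) a_{k+1} - k a_k + n a_k = 0, i.e. (k+1)^2 a_{k+1} = (k - n) a_k = (k - 5) a_k. The right side vanishes at k = 5, so the series terminates at degree 5.
Standard normalization L_n(0) = 1 gives a_0 = 1. Work upward with a_{k+1} = (k - 5) a_k / (k+1)^2:
  a_1 = (0 - 5)(1) / 1^2 = -5/1 = -5
  a_2 = (1 - 5)(-5) / 2^2 = 20/4 = 5
  a_3 = (2 - 5)(5) / 3^2 = -15/9 = -5/3
  a_4 = (3 - 5)(-5/3) / 4^2 = (10/3)/16 = 5/24
  a_5 = (4 - 5)(5/24) / 5^2 = (-5/24)/25 = -1/120
Hence L_5(x) = -x^5/120 + 5 x^4/24 - 5 x^3/3 + 5 x^2 - 5 x + 1.

L_5(x); series = -x^5/120 + 5 x^4/24 - 5 x^3/3 + 5 x^2 - 5 x + 1


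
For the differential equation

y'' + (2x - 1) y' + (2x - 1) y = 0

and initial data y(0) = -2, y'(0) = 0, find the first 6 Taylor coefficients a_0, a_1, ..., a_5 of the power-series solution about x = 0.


Ansatz: y(x) = sum_{n>=0} a_n x^n, so y'(x) = sum_{n>=1} n a_n x^(n-1) and y''(x) = sum_{n>=2} n(n-1) a_n x^(n-2).
Substitute into P(x) y'' + Q(x) y' + R(x) y = 0 with P(x) = 1, Q(x) = 2x - 1, R(x) = 2x - 1, and match powers of x.
Initial conditions: a_0 = -2, a_1 = 0.
Setting the coefficient of each power of x to zero and solving order by order (substituting the coefficients already found):
  x^0: 2 a_2 - a_1 - a_0 = 0  ->  2 a_2 = a_1 + a_0 = -2  ->  a_2 = -1
  x^1: 6 a_3 - 2 a_2 + a_1 + 2 a_0 = 0  ->  6 a_3 = 2 a_2 - a_1 - 2 a_0 = 2  ->  a_3 = 1/3
  x^2: 12 a_4 - 3 a_3 + 3 a_2 + 2 a_1 = 0  ->  12 a_4 = 3 a_3 - 3 a_2 - 2 a_1 = 4  ->  a_4 = 1/3
  x^3: 20 a_5 - 4 a_4 + 5 a_3 + 2 a_2 = 0  ->  20 a_5 = 4 a_4 - 5 a_3 - 2 a_2 = 5/3  ->  a_5 = 1/12
Truncated series: y(x) = -2 - x^2 + (1/3) x^3 + (1/3) x^4 + (1/12) x^5 + O(x^6).

a_0 = -2; a_1 = 0; a_2 = -1; a_3 = 1/3; a_4 = 1/3; a_5 = 1/12


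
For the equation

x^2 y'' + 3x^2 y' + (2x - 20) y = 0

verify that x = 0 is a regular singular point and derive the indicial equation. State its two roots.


Divide by x^2 to reach normal form y'' + P_1(x) y' + P_2(x) y = 0 with P_1(x) = 3 and P_2(x) = 2/x - 20/x^2.
x = 0 is a singular point because the y-coefficient 2/x - 20/x^2 has a pole at x = 0.
It is a regular singular point because x P_1(x) = p(x) = 3x and x^2 P_2(x) = q(x) = 2x - 20 are polynomials, hence analytic at x = 0.
p(0) = 0,  q(0) = -20.
Indicial equation: r(r-1) + p(0) r + q(0) = 0, i.e. r^2 + (p(0) - 1) r + q(0) = 0, i.e. r^2 - 1 r - 20 = 0.
Discriminant: (-1)^2 - 4(-20) = 81, so r = (1 ± 9)/2.
Solving: r_1 = 5, r_2 = -4.

indicial: r^2 - 1 r - 20 = 0; roots r_1 = 5, r_2 = -4


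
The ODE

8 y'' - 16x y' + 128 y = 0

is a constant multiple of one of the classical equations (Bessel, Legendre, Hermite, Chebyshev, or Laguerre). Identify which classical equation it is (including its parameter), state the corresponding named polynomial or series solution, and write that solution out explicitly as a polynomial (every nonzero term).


All three coefficients share the factor 8; dividing through by 8 gives  y'' - 2x y' + 16 y = 0.
This matches the Hermite equation y'' - 2x y' + 2n y = 0 with 2n = 16, so n = 8; the polynomial solution is H_8(x).
With y = sum_k a_k x^k, matching x^k gives (k+2)(k+1) a_{k+2} = 2(k - n) a_k = 2(k - 8) a_k. The right side vanishes at k = 8, so the series with the parity of 8 terminates at degree 8.
Standard normalization: leading coefficient of H_n is 2^n, so a_8 = 2^8 = 256. Work downward with a_k = (k+1)(k+2) a_{k+2} / (2(k - n)):
  a_6 = (7)(8)(256) / (2(6 - 8)) = 14336/(-4) = -3584
  a_4 = (5)(6)(-3584) / (2(4 - 8)) = -107520/(-8) = 13440
  a_2 = (3)(4)(13440) / (2(2 - 8)) = 161280/(-12) = -13440
  a_0 = (1)(2)(-13440) / (2(0 - 8)) = -26880/(-16) = 1680
Hence H_8(x) = 256 x^8 - 3584 x^6 + 13440 x^4 - 13440 x^2 + 1680.

H_8(x); series = 256 x^8 - 3584 x^6 + 13440 x^4 - 13440 x^2 + 1680


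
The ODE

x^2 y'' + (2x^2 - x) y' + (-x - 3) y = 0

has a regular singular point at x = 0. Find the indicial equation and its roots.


Divide by x^2 to reach normal form y'' + P_1(x) y' + P_2(x) y = 0 with P_1(x) = 2 - 1/x and P_2(x) = -1/x - 3/x^2.
x = 0 is a singular point because the y'-coefficient 2 - 1/x has a pole at x = 0 and the y-coefficient -1/x - 3/x^2 has a pole at x = 0.
It is a regular singular point because x P_1(x) = p(x) = 2x - 1 and x^2 P_2(x) = q(x) = -x - 3 are polynomials, hence analytic at x = 0.
p(0) = -1,  q(0) = -3.
Indicial equation: r(r-1) + p(0) r + q(0) = 0, i.e. r^2 + (p(0) - 1) r + q(0) = 0, i.e. r^2 - 2 r - 3 = 0.
Discriminant: (-2)^2 - 4(-3) = 16, so r = (2 ± 4)/2.
Solving: r_1 = 3, r_2 = -1.

indicial: r^2 - 2 r - 3 = 0; roots r_1 = 3, r_2 = -1


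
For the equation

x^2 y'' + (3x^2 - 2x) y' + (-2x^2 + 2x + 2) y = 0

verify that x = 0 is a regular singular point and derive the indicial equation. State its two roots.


Divide by x^2 to reach normal form y'' + P_1(x) y' + P_2(x) y = 0 with P_1(x) = 3 - 2/x and P_2(x) = -2 + 2/x + 2/x^2.
x = 0 is a singular point because the y'-coefficient 3 - 2/x has a pole at x = 0 and the y-coefficient -2 + 2/x + 2/x^2 has a pole at x = 0.
It is a regular singular point because x P_1(x) = p(x) = 3x - 2 and x^2 P_2(x) = q(x) = -2x^2 + 2x + 2 are polynomials, hence analytic at x = 0.
p(0) = -2,  q(0) = 2.
Indicial equation: r(r-1) + p(0) r + q(0) = 0, i.e. r^2 + (p(0) - 1) r + q(0) = 0, i.e. r^2 - 3 r + 2 = 0.
Discriminant: (-3)^2 - 4(2) = 1, so r = (3 ± 1)/2.
Solving: r_1 = 2, r_2 = 1.

indicial: r^2 - 3 r + 2 = 0; roots r_1 = 2, r_2 = 1


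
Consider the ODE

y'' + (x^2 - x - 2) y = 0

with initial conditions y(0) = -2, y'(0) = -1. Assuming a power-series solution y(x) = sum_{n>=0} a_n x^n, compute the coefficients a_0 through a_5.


Ansatz: y(x) = sum_{n>=0} a_n x^n, so y'(x) = sum_{n>=1} n a_n x^(n-1) and y''(x) = sum_{n>=2} n(n-1) a_n x^(n-2).
Substitute into P(x) y'' + Q(x) y' + R(x) y = 0 with P(x) = 1, Q(x) = 0, R(x) = x^2 - x - 2, and match powers of x.
Initial conditions: a_0 = -2, a_1 = -1.
Setting the coefficient of each power of x to zero and solving order by order (substituting the coefficients already found):
  x^0: 2 a_2 - 2 a_0 = 0  ->  2 a_2 = 2 a_0 = -4  ->  a_2 = -2
  x^1: 6 a_3 - 2 a_1 - a_0 = 0  ->  6 a_3 = 2 a_1 + a_0 = -4  ->  a_3 = -2/3
  x^2: 12 a_4 - 2 a_2 - a_1 + a_0 = 0  ->  12 a_4 = 2 a_2 + a_1 - a_0 = -3  ->  a_4 = -1/4
  x^3: 20 a_5 - 2 a_3 - a_2 + a_1 = 0  ->  20 a_5 = 2 a_3 + a_2 - a_1 = -7/3  ->  a_5 = -7/60
Truncated series: y(x) = -2 - x - 2 x^2 - (2/3) x^3 - (1/4) x^4 - (7/60) x^5 + O(x^6).

a_0 = -2; a_1 = -1; a_2 = -2; a_3 = -2/3; a_4 = -1/4; a_5 = -7/60


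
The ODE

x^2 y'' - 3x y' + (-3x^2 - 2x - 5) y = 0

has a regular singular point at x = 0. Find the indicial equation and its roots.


Divide by x^2 to reach normal form y'' + P_1(x) y' + P_2(x) y = 0 with P_1(x) = -3/x and P_2(x) = -3 - 2/x - 5/x^2.
x = 0 is a singular point because the y'-coefficient -3/x has a pole at x = 0 and the y-coefficient -3 - 2/x - 5/x^2 has a pole at x = 0.
It is a regular singular point because x P_1(x) = p(x) = -3 and x^2 P_2(x) = q(x) = -3x^2 - 2x - 5 are polynomials, hence analytic at x = 0.
p(0) = -3,  q(0) = -5.
Indicial equation: r(r-1) + p(0) r + q(0) = 0, i.e. r^2 + (p(0) - 1) r + q(0) = 0, i.e. r^2 - 4 r - 5 = 0.
Discriminant: (-4)^2 - 4(-5) = 36, so r = (4 ± 6)/2.
Solving: r_1 = 5, r_2 = -1.

indicial: r^2 - 4 r - 5 = 0; roots r_1 = 5, r_2 = -1


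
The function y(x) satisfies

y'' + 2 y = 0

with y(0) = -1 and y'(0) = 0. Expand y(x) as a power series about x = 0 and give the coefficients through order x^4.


Ansatz: y(x) = sum_{n>=0} a_n x^n, so y'(x) = sum_{n>=1} n a_n x^(n-1) and y''(x) = sum_{n>=2} n(n-1) a_n x^(n-2).
Substitute into P(x) y'' + Q(x) y' + R(x) y = 0 with P(x) = 1, Q(x) = 0, R(x) = 2, and match powers of x.
Initial conditions: a_0 = -1, a_1 = 0.
Setting the coefficient of each power of x to zero and solving order by order (substituting the coefficients already found):
  x^0: 2 a_2 + 2 a_0 = 0  ->  2 a_2 = -2 a_0 = 2  ->  a_2 = 1
  x^1: 6 a_3 + 2 a_1 = 0  ->  6 a_3 = -2 a_1 = 0  ->  a_3 = 0
  x^2: 12 a_4 + 2 a_2 = 0  ->  12 a_4 = -2 a_2 = -2  ->  a_4 = -1/6
Truncated series: y(x) = -1 + x^2 - (1/6) x^4 + O(x^5).

a_0 = -1; a_1 = 0; a_2 = 1; a_3 = 0; a_4 = -1/6


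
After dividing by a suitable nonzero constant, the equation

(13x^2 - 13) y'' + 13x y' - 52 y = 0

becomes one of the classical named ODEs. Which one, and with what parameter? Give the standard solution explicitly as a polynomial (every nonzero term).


All three coefficients share the factor -13; dividing through by -13 gives  (1 - x^2) y'' - x y' + 4 y = 0.
This matches the Chebyshev equation (1 - x^2) y'' - x y' + n^2 y = 0 (note the -x y' term, not -2x y') with n^2 = 4, so n = 2; the polynomial solution is T_2(x).
With y = sum_k a_k x^k, matching x^k gives (k+2)(k+1) a_{k+2} = (k^2 - n^2) a_k = (k - 2)(k + 2) a_k. The right side vanishes at k = 2, so the series with the parity of 2 terminates at degree 2.
Standard normalization: leading coefficient of T_n is 2^(n-1), so a_2 = 2^1 = 2. Work downward with a_k = (k+1)(k+2) a_{k+2} / ((k - 2)(k + 2)):
  a_0 = (1)(2)(2) / ((0 - 2)(0 + 2)) = 4/(-4) = -1
Hence T_2(x) = 2 x^2 - 1.

T_2(x); series = 2 x^2 - 1


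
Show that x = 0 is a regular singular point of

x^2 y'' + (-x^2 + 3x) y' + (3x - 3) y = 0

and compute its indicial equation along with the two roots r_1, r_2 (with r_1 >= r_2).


Divide by x^2 to reach normal form y'' + P_1(x) y' + P_2(x) y = 0 with P_1(x) = -1 + 3/x and P_2(x) = 3/x - 3/x^2.
x = 0 is a singular point because the y'-coefficient -1 + 3/x has a pole at x = 0 and the y-coefficient 3/x - 3/x^2 has a pole at x = 0.
It is a regular singular point because x P_1(x) = p(x) = 3 - x and x^2 P_2(x) = q(x) = 3x - 3 are polynomials, hence analytic at x = 0.
p(0) = 3,  q(0) = -3.
Indicial equation: r(r-1) + p(0) r + q(0) = 0, i.e. r^2 + (p(0) - 1) r + q(0) = 0, i.e. r^2 + 2 r - 3 = 0.
Discriminant: (2)^2 - 4(-3) = 16, so r = (-2 ± 4)/2.
Solving: r_1 = 1, r_2 = -3.

indicial: r^2 + 2 r - 3 = 0; roots r_1 = 1, r_2 = -3


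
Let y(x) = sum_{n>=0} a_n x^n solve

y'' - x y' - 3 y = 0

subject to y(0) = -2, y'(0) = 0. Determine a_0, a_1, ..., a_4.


Ansatz: y(x) = sum_{n>=0} a_n x^n, so y'(x) = sum_{n>=1} n a_n x^(n-1) and y''(x) = sum_{n>=2} n(n-1) a_n x^(n-2).
Substitute into P(x) y'' + Q(x) y' + R(x) y = 0 with P(x) = 1, Q(x) = -x, R(x) = -3, and match powers of x.
Initial conditions: a_0 = -2, a_1 = 0.
Setting the coefficient of each power of x to zero and solving order by order (substituting the coefficients already found):
  x^0: 2 a_2 - 3 a_0 = 0  ->  2 a_2 = 3 a_0 = -6  ->  a_2 = -3
  x^1: 6 a_3 - 4 a_1 = 0  ->  6 a_3 = 4 a_1 = 0  ->  a_3 = 0
  x^2: 12 a_4 - 5 a_2 = 0  ->  12 a_4 = 5 a_2 = -15  ->  a_4 = -5/4
Truncated series: y(x) = -2 - 3 x^2 - (5/4) x^4 + O(x^5).

a_0 = -2; a_1 = 0; a_2 = -3; a_3 = 0; a_4 = -5/4


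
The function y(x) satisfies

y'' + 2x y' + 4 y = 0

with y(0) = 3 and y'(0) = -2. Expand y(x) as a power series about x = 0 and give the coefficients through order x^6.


Ansatz: y(x) = sum_{n>=0} a_n x^n, so y'(x) = sum_{n>=1} n a_n x^(n-1) and y''(x) = sum_{n>=2} n(n-1) a_n x^(n-2).
Substitute into P(x) y'' + Q(x) y' + R(x) y = 0 with P(x) = 1, Q(x) = 2x, R(x) = 4, and match powers of x.
Initial conditions: a_0 = 3, a_1 = -2.
Setting the coefficient of each power of x to zero and solving order by order (substituting the coefficients already found):
  x^0: 2 a_2 + 4 a_0 = 0  ->  2 a_2 = -4 a_0 = -12  ->  a_2 = -6
  x^1: 6 a_3 + 6 a_1 = 0  ->  6 a_3 = -6 a_1 = 12  ->  a_3 = 2
  x^2: 12 a_4 + 8 a_2 = 0  ->  12 a_4 = -8 a_2 = 48  ->  a_4 = 4
  x^3: 20 a_5 + 10 a_3 = 0  ->  20 a_5 = -10 a_3 = -20  ->  a_5 = -1
  x^4: 30 a_6 + 12 a_4 = 0  ->  30 a_6 = -12 a_4 = -48  ->  a_6 = -8/5
Truncated series: y(x) = 3 - 2 x - 6 x^2 + 2 x^3 + 4 x^4 - x^5 - (8/5) x^6 + O(x^7).

a_0 = 3; a_1 = -2; a_2 = -6; a_3 = 2; a_4 = 4; a_5 = -1; a_6 = -8/5


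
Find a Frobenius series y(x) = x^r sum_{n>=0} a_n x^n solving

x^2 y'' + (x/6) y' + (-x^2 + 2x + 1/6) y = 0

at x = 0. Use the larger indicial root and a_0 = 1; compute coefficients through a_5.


Write in Frobenius form y'' + (p(x)/x) y' + (q(x)/x^2) y = 0:
  p(x) = 1/6,  q(x) = -x^2 + 2x + 1/6.
Indicial equation: r(r-1) + (1/6) r + (1/6) = 0 -> roots r_1 = 1/2, r_2 = 1/3.
Take r = r_1 = 1/2. Let y(x) = x^r sum_{n>=0} a_n x^n with a_0 = 1.
Substitute y = x^r sum a_n x^n and match x^{r+n}. The recurrence is
  D(n) a_n + 2 a_{n-1} - 1 a_{n-2} = 0,  where D(n) = (r+n)(r+n-1) + (1/6)(r+n) + (1/6).
  a_n = [-2 a_{n-1} + 1 a_{n-2}] / D(n).
Since the indicial polynomial factors as (r - r_1)(r - r_2), D(n) = (r_1 + n - r_1)(r_1 + n - r_2) = n(n + 1/6).
Evaluating step by step (a_0 = 1):
  n = 1: D(1) = 1(1 + 1/6) = 7/6; numerator = -2(1) = -2; a_1 = (-2)/(7/6) = -12/7
  n = 2: D(2) = 2(2 + 1/6) = 13/3; numerator = -2(-12/7) + 1(1) = 31/7; a_2 = (31/7)/(13/3) = 93/91
  n = 3: D(3) = 3(3 + 1/6) = 19/2; numerator = -2(93/91) + 1(-12/7) = -342/91; a_3 = (-342/91)/(19/2) = -36/91
  n = 4: D(4) = 4(4 + 1/6) = 50/3; numerator = -2(-36/91) + 1(93/91) = 165/91; a_4 = (165/91)/(50/3) = 99/910
  n = 5: D(5) = 5(5 + 1/6) = 155/6; numerator = -2(99/910) + 1(-36/91) = -279/455; a_5 = (-279/455)/(155/6) = -54/2275

r = 1/2; a_0 = 1; a_1 = -12/7; a_2 = 93/91; a_3 = -36/91; a_4 = 99/910; a_5 = -54/2275


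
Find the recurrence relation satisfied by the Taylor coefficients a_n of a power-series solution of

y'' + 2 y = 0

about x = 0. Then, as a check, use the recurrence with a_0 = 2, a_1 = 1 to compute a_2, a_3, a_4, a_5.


Substitute y = sum_n a_n x^n into y'' + (const) y = 0.
y''(x) = sum_{n>=0} (n+2)(n+1) a_{n+2} x^n.
The ODE becomes sum_n [(n+2)(n+1) a_{n+2} + 2 a_n] x^n = 0.
Setting each coefficient to zero gives the recurrence:
  (n+2)(n+1) a_{n+2} + 2 a_n = 0,
  a_{n+2} = -2 / ((n+1)(n+2)) a_n.

Check with a_0 = 2, a_1 = 1 (apply the recurrence for n = 0, 1, 2, 3): a_0 = 2, a_1 = 1, a_2 = -2, a_3 = -1/3, a_4 = 1/3, a_5 = 1/30.

a_{n+2} = -2/((n+1)(n+2)) * a_n; check: a_0 = 2, a_1 = 1, a_2 = -2, a_3 = -1/3, a_4 = 1/3, a_5 = 1/30


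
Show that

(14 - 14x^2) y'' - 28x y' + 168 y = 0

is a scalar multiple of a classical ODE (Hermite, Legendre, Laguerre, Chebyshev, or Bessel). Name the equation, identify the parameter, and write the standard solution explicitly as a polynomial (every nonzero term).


All three coefficients share the factor 14; dividing through by 14 gives  (1 - x^2) y'' - 2x y' + 12 y = 0.
This matches the Legendre equation (1 - x^2) y'' - 2x y' + n(n+1) y = 0 (note the -2x y' term) with n(n+1) = 12, so n = 3; the polynomial solution is P_3(x).
With y = sum_k a_k x^k, matching x^k gives (k+2)(k+1) a_{k+2} = [k(k+1) - n(n+1)] a_k = (k - 3)(k + 4) a_k. The right side vanishes at k = 3, so the series with the parity of 3 terminates at degree 3.
Standard normalization (P_n(1) = 1): leading coefficient (2n)!/(2^n (n!)^2) = 720/(8*36) = 5/2, so a_3 = 5/2. Work downward with a_k = (k+1)(k+2) a_{k+2} / ((k - 3)(k + 4)):
  a_1 = (2)(3)(5/2) / ((1 - 3)(1 + 4)) = 15/(-10) = -3/2
Hence P_3(x) = 5 x^3/2 - 3 x/2.

P_3(x); series = 5 x^3/2 - 3 x/2


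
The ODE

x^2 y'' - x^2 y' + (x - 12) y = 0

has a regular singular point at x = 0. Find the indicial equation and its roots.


Divide by x^2 to reach normal form y'' + P_1(x) y' + P_2(x) y = 0 with P_1(x) = -1 and P_2(x) = 1/x - 12/x^2.
x = 0 is a singular point because the y-coefficient 1/x - 12/x^2 has a pole at x = 0.
It is a regular singular point because x P_1(x) = p(x) = -x and x^2 P_2(x) = q(x) = x - 12 are polynomials, hence analytic at x = 0.
p(0) = 0,  q(0) = -12.
Indicial equation: r(r-1) + p(0) r + q(0) = 0, i.e. r^2 + (p(0) - 1) r + q(0) = 0, i.e. r^2 - 1 r - 12 = 0.
Discriminant: (-1)^2 - 4(-12) = 49, so r = (1 ± 7)/2.
Solving: r_1 = 4, r_2 = -3.

indicial: r^2 - 1 r - 12 = 0; roots r_1 = 4, r_2 = -3


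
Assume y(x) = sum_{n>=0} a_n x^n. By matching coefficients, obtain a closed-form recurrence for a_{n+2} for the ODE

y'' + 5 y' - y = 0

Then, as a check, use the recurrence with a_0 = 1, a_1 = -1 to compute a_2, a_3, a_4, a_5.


Substitute y = sum_n a_n x^n.
y''(x) has coefficient (n+2)(n+1) a_{n+2} at x^n;
5 y'(x) has coefficient 5 (n+1) a_{n+1} at x^n;
-y(x) has coefficient -1 a_n at x^n.
Matching x^n: (n+2)(n+1) a_{n+2} + 5 (n+1) a_{n+1} - 1 a_n = 0.
Thus a_{n+2} = [-5 (n+1) a_{n+1} + 1 a_n] / ((n+1)(n+2)).

Check with a_0 = 1, a_1 = -1 (apply the recurrence for n = 0, 1, 2, 3): a_0 = 1, a_1 = -1, a_2 = 3, a_3 = -31/6, a_4 = 161/24, a_5 = -209/30.

a_(n+2) = [-5 (n+1) a_(n+1) + 1 a_n] / ((n+1)(n+2)); check: a_0 = 1, a_1 = -1, a_2 = 3, a_3 = -31/6, a_4 = 161/24, a_5 = -209/30


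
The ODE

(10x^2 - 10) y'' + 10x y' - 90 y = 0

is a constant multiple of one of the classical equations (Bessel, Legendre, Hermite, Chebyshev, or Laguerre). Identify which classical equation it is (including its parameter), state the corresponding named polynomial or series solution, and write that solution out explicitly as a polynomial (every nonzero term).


All three coefficients share the factor -10; dividing through by -10 gives  (1 - x^2) y'' - x y' + 9 y = 0.
This matches the Chebyshev equation (1 - x^2) y'' - x y' + n^2 y = 0 (note the -x y' term, not -2x y') with n^2 = 9, so n = 3; the polynomial solution is T_3(x).
With y = sum_k a_k x^k, matching x^k gives (k+2)(k+1) a_{k+2} = (k^2 - n^2) a_k = (k - 3)(k + 3) a_k. The right side vanishes at k = 3, so the series with the parity of 3 terminates at degree 3.
Standard normalization: leading coefficient of T_n is 2^(n-1), so a_3 = 2^2 = 4. Work downward with a_k = (k+1)(k+2) a_{k+2} / ((k - 3)(k + 3)):
  a_1 = (2)(3)(4) / ((1 - 3)(1 + 3)) = 24/(-8) = -3
Hence T_3(x) = 4 x^3 - 3 x.

T_3(x); series = 4 x^3 - 3 x


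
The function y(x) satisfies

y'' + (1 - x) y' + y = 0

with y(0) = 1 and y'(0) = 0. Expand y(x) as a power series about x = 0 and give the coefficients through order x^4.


Ansatz: y(x) = sum_{n>=0} a_n x^n, so y'(x) = sum_{n>=1} n a_n x^(n-1) and y''(x) = sum_{n>=2} n(n-1) a_n x^(n-2).
Substitute into P(x) y'' + Q(x) y' + R(x) y = 0 with P(x) = 1, Q(x) = 1 - x, R(x) = 1, and match powers of x.
Initial conditions: a_0 = 1, a_1 = 0.
Setting the coefficient of each power of x to zero and solving order by order (substituting the coefficients already found):
  x^0: 2 a_2 + a_1 + a_0 = 0  ->  2 a_2 = -a_1 - a_0 = -1  ->  a_2 = -1/2
  x^1: 6 a_3 + 2 a_2 = 0  ->  6 a_3 = -2 a_2 = 1  ->  a_3 = 1/6
  x^2: 12 a_4 + 3 a_3 - a_2 = 0  ->  12 a_4 = -3 a_3 + a_2 = -1  ->  a_4 = -1/12
Truncated series: y(x) = 1 - (1/2) x^2 + (1/6) x^3 - (1/12) x^4 + O(x^5).

a_0 = 1; a_1 = 0; a_2 = -1/2; a_3 = 1/6; a_4 = -1/12


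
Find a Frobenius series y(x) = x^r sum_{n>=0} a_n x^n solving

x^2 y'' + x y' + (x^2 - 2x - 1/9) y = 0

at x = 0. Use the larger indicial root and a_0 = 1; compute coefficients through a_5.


Write in Frobenius form y'' + (p(x)/x) y' + (q(x)/x^2) y = 0:
  p(x) = 1,  q(x) = x^2 - 2x - 1/9.
Indicial equation: r(r-1) + (1) r + (-1/9) = 0 -> roots r_1 = 1/3, r_2 = -1/3.
Take r = r_1 = 1/3. Let y(x) = x^r sum_{n>=0} a_n x^n with a_0 = 1.
Substitute y = x^r sum a_n x^n and match x^{r+n}. The recurrence is
  D(n) a_n - 2 a_{n-1} + 1 a_{n-2} = 0,  where D(n) = (r+n)(r+n-1) + (1)(r+n) + (-1/9).
  a_n = [2 a_{n-1} - 1 a_{n-2}] / D(n).
Since the indicial polynomial factors as (r - r_1)(r - r_2), D(n) = (r_1 + n - r_1)(r_1 + n - r_2) = n(n + 2/3).
Evaluating step by step (a_0 = 1):
  n = 1: D(1) = 1(1 + 2/3) = 5/3; numerator = 2(1) = 2; a_1 = (2)/(5/3) = 6/5
  n = 2: D(2) = 2(2 + 2/3) = 16/3; numerator = 2(6/5) - 1(1) = 7/5; a_2 = (7/5)/(16/3) = 21/80
  n = 3: D(3) = 3(3 + 2/3) = 11; numerator = 2(21/80) - 1(6/5) = -27/40; a_3 = (-27/40)/(11) = -27/440
  n = 4: D(4) = 4(4 + 2/3) = 56/3; numerator = 2(-27/440) - 1(21/80) = -339/880; a_4 = (-339/880)/(56/3) = -1017/49280
  n = 5: D(5) = 5(5 + 2/3) = 85/3; numerator = 2(-1017/49280) - 1(-27/440) = 9/448; a_5 = (9/448)/(85/3) = 27/38080

r = 1/3; a_0 = 1; a_1 = 6/5; a_2 = 21/80; a_3 = -27/440; a_4 = -1017/49280; a_5 = 27/38080


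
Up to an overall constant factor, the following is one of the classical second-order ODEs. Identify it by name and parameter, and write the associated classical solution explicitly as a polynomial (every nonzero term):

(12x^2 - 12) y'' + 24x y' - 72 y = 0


All three coefficients share the factor -12; dividing through by -12 gives  (1 - x^2) y'' - 2x y' + 6 y = 0.
This matches the Legendre equation (1 - x^2) y'' - 2x y' + n(n+1) y = 0 (note the -2x y' term) with n(n+1) = 6, so n = 2; the polynomial solution is P_2(x).
With y = sum_k a_k x^k, matching x^k gives (k+2)(k+1) a_{k+2} = [k(k+1) - n(n+1)] a_k = (k - 2)(k + 3) a_k. The right side vanishes at k = 2, so the series with the parity of 2 terminates at degree 2.
Standard normalization (P_n(1) = 1): leading coefficient (2n)!/(2^n (n!)^2) = 24/(4*4) = 3/2, so a_2 = 3/2. Work downward with a_k = (k+1)(k+2) a_{k+2} / ((k - 2)(k + 3)):
  a_0 = (1)(2)(3/2) / ((0 - 2)(0 + 3)) = 3/(-6) = -1/2
Hence P_2(x) = 3 x^2/2 - 1/2.

P_2(x); series = 3 x^2/2 - 1/2


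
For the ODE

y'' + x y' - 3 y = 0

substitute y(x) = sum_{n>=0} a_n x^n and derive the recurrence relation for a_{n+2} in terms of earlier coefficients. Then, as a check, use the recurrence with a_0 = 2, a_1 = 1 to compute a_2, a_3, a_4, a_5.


Substitute y = sum_n a_n x^n.
y''(x) has coefficient (n+2)(n+1) a_{n+2} at x^n;
x y'(x) has coefficient n a_n at x^n (shift);
-3 y(x) has coefficient -3 a_n at x^n.
Matching x^n: (n+2)(n+1) a_{n+2} + (n - 3) a_n = 0.
Thus a_{n+2} = (-n + 3) / ((n+1)(n+2)) * a_n.

Check with a_0 = 2, a_1 = 1 (apply the recurrence for n = 0, 1, 2, 3): a_0 = 2, a_1 = 1, a_2 = 3, a_3 = 1/3, a_4 = 1/4, a_5 = 0.

a_(n+2) = (-n + 3) / ((n+1)(n+2)) * a_n; check: a_0 = 2, a_1 = 1, a_2 = 3, a_3 = 1/3, a_4 = 1/4, a_5 = 0


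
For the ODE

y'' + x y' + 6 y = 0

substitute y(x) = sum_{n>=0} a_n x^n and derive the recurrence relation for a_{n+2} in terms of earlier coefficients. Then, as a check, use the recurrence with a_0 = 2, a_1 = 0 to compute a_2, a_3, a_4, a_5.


Substitute y = sum_n a_n x^n.
y''(x) has coefficient (n+2)(n+1) a_{n+2} at x^n;
x y'(x) has coefficient n a_n at x^n (shift);
6 y(x) has coefficient 6 a_n at x^n.
Matching x^n: (n+2)(n+1) a_{n+2} + (n + 6) a_n = 0.
Thus a_{n+2} = (-n - 6) / ((n+1)(n+2)) * a_n.

Check with a_0 = 2, a_1 = 0 (apply the recurrence for n = 0, 1, 2, 3): a_0 = 2, a_1 = 0, a_2 = -6, a_3 = 0, a_4 = 4, a_5 = 0.

a_(n+2) = (-n - 6) / ((n+1)(n+2)) * a_n; check: a_0 = 2, a_1 = 0, a_2 = -6, a_3 = 0, a_4 = 4, a_5 = 0


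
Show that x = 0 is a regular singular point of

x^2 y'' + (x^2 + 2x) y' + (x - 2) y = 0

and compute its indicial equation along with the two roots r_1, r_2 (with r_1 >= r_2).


Divide by x^2 to reach normal form y'' + P_1(x) y' + P_2(x) y = 0 with P_1(x) = 1 + 2/x and P_2(x) = 1/x - 2/x^2.
x = 0 is a singular point because the y'-coefficient 1 + 2/x has a pole at x = 0 and the y-coefficient 1/x - 2/x^2 has a pole at x = 0.
It is a regular singular point because x P_1(x) = p(x) = x + 2 and x^2 P_2(x) = q(x) = x - 2 are polynomials, hence analytic at x = 0.
p(0) = 2,  q(0) = -2.
Indicial equation: r(r-1) + p(0) r + q(0) = 0, i.e. r^2 + (p(0) - 1) r + q(0) = 0, i.e. r^2 + 1 r - 2 = 0.
Discriminant: (1)^2 - 4(-2) = 9, so r = (-1 ± 3)/2.
Solving: r_1 = 1, r_2 = -2.

indicial: r^2 + 1 r - 2 = 0; roots r_1 = 1, r_2 = -2


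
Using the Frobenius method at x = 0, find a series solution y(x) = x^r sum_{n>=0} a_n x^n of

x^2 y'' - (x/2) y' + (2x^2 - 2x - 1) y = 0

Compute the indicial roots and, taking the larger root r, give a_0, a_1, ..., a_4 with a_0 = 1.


Write in Frobenius form y'' + (p(x)/x) y' + (q(x)/x^2) y = 0:
  p(x) = -1/2,  q(x) = 2x^2 - 2x - 1.
Indicial equation: r(r-1) + (-1/2) r + (-1) = 0 -> roots r_1 = 2, r_2 = -1/2.
Take r = r_1 = 2. Let y(x) = x^r sum_{n>=0} a_n x^n with a_0 = 1.
Substitute y = x^r sum a_n x^n and match x^{r+n}. The recurrence is
  D(n) a_n - 2 a_{n-1} + 2 a_{n-2} = 0,  where D(n) = (r+n)(r+n-1) + (-1/2)(r+n) + (-1).
  a_n = [2 a_{n-1} - 2 a_{n-2}] / D(n).
Since the indicial polynomial factors as (r - r_1)(r - r_2), D(n) = (r_1 + n - r_1)(r_1 + n - r_2) = n(n + 5/2).
Evaluating step by step (a_0 = 1):
  n = 1: D(1) = 1(1 + 5/2) = 7/2; numerator = 2(1) = 2; a_1 = (2)/(7/2) = 4/7
  n = 2: D(2) = 2(2 + 5/2) = 9; numerator = 2(4/7) - 2(1) = -6/7; a_2 = (-6/7)/(9) = -2/21
  n = 3: D(3) = 3(3 + 5/2) = 33/2; numerator = 2(-2/21) - 2(4/7) = -4/3; a_3 = (-4/3)/(33/2) = -8/99
  n = 4: D(4) = 4(4 + 5/2) = 26; numerator = 2(-8/99) - 2(-2/21) = 20/693; a_4 = (20/693)/(26) = 10/9009

r = 2; a_0 = 1; a_1 = 4/7; a_2 = -2/21; a_3 = -8/99; a_4 = 10/9009


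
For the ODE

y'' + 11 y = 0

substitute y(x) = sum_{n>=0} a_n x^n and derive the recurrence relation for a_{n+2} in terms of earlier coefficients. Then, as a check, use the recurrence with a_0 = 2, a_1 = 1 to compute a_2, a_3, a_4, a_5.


Substitute y = sum_n a_n x^n into y'' + (const) y = 0.
y''(x) = sum_{n>=0} (n+2)(n+1) a_{n+2} x^n.
The ODE becomes sum_n [(n+2)(n+1) a_{n+2} + 11 a_n] x^n = 0.
Setting each coefficient to zero gives the recurrence:
  (n+2)(n+1) a_{n+2} + 11 a_n = 0,
  a_{n+2} = -11 / ((n+1)(n+2)) a_n.

Check with a_0 = 2, a_1 = 1 (apply the recurrence for n = 0, 1, 2, 3): a_0 = 2, a_1 = 1, a_2 = -11, a_3 = -11/6, a_4 = 121/12, a_5 = 121/120.

a_{n+2} = -11/((n+1)(n+2)) * a_n; check: a_0 = 2, a_1 = 1, a_2 = -11, a_3 = -11/6, a_4 = 121/12, a_5 = 121/120


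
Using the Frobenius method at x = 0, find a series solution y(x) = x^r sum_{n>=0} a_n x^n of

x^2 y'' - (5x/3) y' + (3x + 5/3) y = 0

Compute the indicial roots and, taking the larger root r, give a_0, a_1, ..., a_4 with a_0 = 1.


Write in Frobenius form y'' + (p(x)/x) y' + (q(x)/x^2) y = 0:
  p(x) = -5/3,  q(x) = 3x + 5/3.
Indicial equation: r(r-1) + (-5/3) r + (5/3) = 0 -> roots r_1 = 5/3, r_2 = 1.
Take r = r_1 = 5/3. Let y(x) = x^r sum_{n>=0} a_n x^n with a_0 = 1.
Substitute y = x^r sum a_n x^n and match x^{r+n}. The recurrence is
  D(n) a_n + 3 a_{n-1} = 0,  where D(n) = (r+n)(r+n-1) + (-5/3)(r+n) + (5/3).
  a_n = -3 / D(n) * a_{n-1}.
Since the indicial polynomial factors as (r - r_1)(r - r_2), D(n) = (r_1 + n - r_1)(r_1 + n - r_2) = n(n + 2/3).
Evaluating step by step (a_0 = 1):
  n = 1: D(1) = 1(1 + 2/3) = 5/3; numerator = -3(1) = -3; a_1 = (-3)/(5/3) = -9/5
  n = 2: D(2) = 2(2 + 2/3) = 16/3; numerator = -3(-9/5) = 27/5; a_2 = (27/5)/(16/3) = 81/80
  n = 3: D(3) = 3(3 + 2/3) = 11; numerator = -3(81/80) = -243/80; a_3 = (-243/80)/(11) = -243/880
  n = 4: D(4) = 4(4 + 2/3) = 56/3; numerator = -3(-243/880) = 729/880; a_4 = (729/880)/(56/3) = 2187/49280

r = 5/3; a_0 = 1; a_1 = -9/5; a_2 = 81/80; a_3 = -243/880; a_4 = 2187/49280


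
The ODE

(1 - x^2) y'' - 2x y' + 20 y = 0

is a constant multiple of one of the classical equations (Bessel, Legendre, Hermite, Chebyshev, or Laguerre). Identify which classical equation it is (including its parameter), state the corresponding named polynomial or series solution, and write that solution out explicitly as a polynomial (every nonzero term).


The equation is already in a standard form:  (1 - x^2) y'' - 2x y' + 20 y = 0.
This matches the Legendre equation (1 - x^2) y'' - 2x y' + n(n+1) y = 0 (note the -2x y' term) with n(n+1) = 20, so n = 4; the polynomial solution is P_4(x).
With y = sum_k a_k x^k, matching x^k gives (k+2)(k+1) a_{k+2} = [k(k+1) - n(n+1)] a_k = (k - 4)(k + 5) a_k. The right side vanishes at k = 4, so the series with the parity of 4 terminates at degree 4.
Standard normalization (P_n(1) = 1): leading coefficient (2n)!/(2^n (n!)^2) = 40320/(16*576) = 35/8, so a_4 = 35/8. Work downward with a_k = (k+1)(k+2) a_{k+2} / ((k - 4)(k + 5)):
  a_2 = (3)(4)(35/8) / ((2 - 4)(2 + 5)) = (105/2)/(-14) = -15/4
  a_0 = (1)(2)(-15/4) / ((0 - 4)(0 + 5)) = (-15/2)/(-20) = 3/8
Hence P_4(x) = 35 x^4/8 - 15 x^2/4 + 3/8.

P_4(x); series = 35 x^4/8 - 15 x^2/4 + 3/8


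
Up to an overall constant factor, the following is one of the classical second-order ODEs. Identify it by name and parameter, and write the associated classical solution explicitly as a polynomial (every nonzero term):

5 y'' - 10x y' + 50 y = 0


All three coefficients share the factor 5; dividing through by 5 gives  y'' - 2x y' + 10 y = 0.
This matches the Hermite equation y'' - 2x y' + 2n y = 0 with 2n = 10, so n = 5; the polynomial solution is H_5(x).
With y = sum_k a_k x^k, matching x^k gives (k+2)(k+1) a_{k+2} = 2(k - n) a_k = 2(k - 5) a_k. The right side vanishes at k = 5, so the series with the parity of 5 terminates at degree 5.
Standard normalization: leading coefficient of H_n is 2^n, so a_5 = 2^5 = 32. Work downward with a_k = (k+1)(k+2) a_{k+2} / (2(k - n)):
  a_3 = (4)(5)(32) / (2(3 - 5)) = 640/(-4) = -160
  a_1 = (2)(3)(-160) / (2(1 - 5)) = -960/(-8) = 120
Hence H_5(x) = 32 x^5 - 160 x^3 + 120 x.

H_5(x); series = 32 x^5 - 160 x^3 + 120 x
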